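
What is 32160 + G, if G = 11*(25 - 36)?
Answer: 32039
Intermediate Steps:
G = -121 (G = 11*(-11) = -121)
32160 + G = 32160 - 121 = 32039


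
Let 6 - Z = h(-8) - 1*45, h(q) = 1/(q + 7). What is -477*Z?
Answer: -24804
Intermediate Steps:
h(q) = 1/(7 + q)
Z = 52 (Z = 6 - (1/(7 - 8) - 1*45) = 6 - (1/(-1) - 45) = 6 - (-1 - 45) = 6 - 1*(-46) = 6 + 46 = 52)
-477*Z = -477*52 = -24804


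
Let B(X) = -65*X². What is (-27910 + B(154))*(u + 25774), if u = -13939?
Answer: -18574440750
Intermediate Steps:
(-27910 + B(154))*(u + 25774) = (-27910 - 65*154²)*(-13939 + 25774) = (-27910 - 65*23716)*11835 = (-27910 - 1541540)*11835 = -1569450*11835 = -18574440750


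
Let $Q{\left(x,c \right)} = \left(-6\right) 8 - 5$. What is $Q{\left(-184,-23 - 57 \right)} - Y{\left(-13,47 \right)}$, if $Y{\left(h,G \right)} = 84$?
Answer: $-137$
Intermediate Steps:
$Q{\left(x,c \right)} = -53$ ($Q{\left(x,c \right)} = -48 - 5 = -53$)
$Q{\left(-184,-23 - 57 \right)} - Y{\left(-13,47 \right)} = -53 - 84 = -137$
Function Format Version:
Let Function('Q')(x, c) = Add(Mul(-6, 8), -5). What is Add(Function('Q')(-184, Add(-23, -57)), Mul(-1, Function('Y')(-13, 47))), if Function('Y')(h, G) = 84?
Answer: -137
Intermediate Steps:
Function('Q')(x, c) = -53 (Function('Q')(x, c) = Add(-48, -5) = -53)
Add(Function('Q')(-184, Add(-23, -57)), Mul(-1, Function('Y')(-13, 47))) = Add(-53, Mul(-1, 84)) = Add(-53, -84) = -137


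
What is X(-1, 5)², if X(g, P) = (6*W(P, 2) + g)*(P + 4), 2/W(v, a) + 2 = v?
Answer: 729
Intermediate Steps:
W(v, a) = 2/(-2 + v)
X(g, P) = (4 + P)*(g + 12/(-2 + P)) (X(g, P) = (6*(2/(-2 + P)) + g)*(P + 4) = (12/(-2 + P) + g)*(4 + P) = (g + 12/(-2 + P))*(4 + P) = (4 + P)*(g + 12/(-2 + P)))
X(-1, 5)² = ((48 + 12*5 - (-2 + 5)*(4 + 5))/(-2 + 5))² = ((48 + 60 - 1*3*9)/3)² = ((48 + 60 - 27)/3)² = ((⅓)*81)² = 27² = 729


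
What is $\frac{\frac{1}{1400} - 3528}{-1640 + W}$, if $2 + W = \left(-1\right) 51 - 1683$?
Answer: $\frac{4939199}{4726400} \approx 1.045$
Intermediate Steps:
$W = -1736$ ($W = -2 - 1734 = -1736$)
$\frac{\frac{1}{1400} - 3528}{-1640 + W} = \frac{\frac{1}{1400} - 3528}{-1640 - 1736} = \frac{\frac{1}{1400} - 3528}{-3376} = \left(- \frac{4939199}{1400}\right) \left(- \frac{1}{3376}\right) = \frac{4939199}{4726400}$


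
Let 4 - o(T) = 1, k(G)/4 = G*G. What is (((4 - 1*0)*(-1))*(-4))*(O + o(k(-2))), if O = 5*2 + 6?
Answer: 304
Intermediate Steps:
k(G) = 4*G² (k(G) = 4*(G*G) = 4*G²)
o(T) = 3 (o(T) = 4 - 1*1 = 4 - 1 = 3)
O = 16 (O = 10 + 6 = 16)
(((4 - 1*0)*(-1))*(-4))*(O + o(k(-2))) = (((4 - 1*0)*(-1))*(-4))*(16 + 3) = (((4 + 0)*(-1))*(-4))*19 = ((4*(-1))*(-4))*19 = -4*(-4)*19 = 16*19 = 304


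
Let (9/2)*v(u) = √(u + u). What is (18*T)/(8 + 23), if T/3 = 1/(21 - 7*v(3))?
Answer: 4374/50995 + 324*√6/50995 ≈ 0.10134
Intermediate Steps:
v(u) = 2*√2*√u/9 (v(u) = 2*√(u + u)/9 = 2*√(2*u)/9 = 2*(√2*√u)/9 = 2*√2*√u/9)
T = 3/(21 - 14*√6/9) (T = 3/(21 - 14*√2*√3/9) = 3/(21 - 14*√6/9) ≈ 0.17452)
(18*T)/(8 + 23) = (18*(243/1645 + 18*√6/1645))/(8 + 23) = (4374/1645 + 324*√6/1645)/31 = (4374/1645 + 324*√6/1645)*(1/31) = 4374/50995 + 324*√6/50995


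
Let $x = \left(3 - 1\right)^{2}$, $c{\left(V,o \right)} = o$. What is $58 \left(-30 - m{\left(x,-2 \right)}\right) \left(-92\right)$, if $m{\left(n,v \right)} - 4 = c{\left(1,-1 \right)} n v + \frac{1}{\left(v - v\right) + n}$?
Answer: $225446$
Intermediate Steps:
$x = 4$ ($x = 2^{2} = 4$)
$m{\left(n,v \right)} = 4 + \frac{1}{n} - n v$ ($m{\left(n,v \right)} = 4 + \left(- n v + \frac{1}{\left(v - v\right) + n}\right) = 4 - \left(- \frac{1}{0 + n} + n v\right) = 4 - \left(- \frac{1}{n} + n v\right) = 4 + \frac{1}{n} - n v$)
$58 \left(-30 - m{\left(x,-2 \right)}\right) \left(-92\right) = 58 \left(-30 - \left(4 + \frac{1}{4} - 4 \left(-2\right)\right)\right) \left(-92\right) = 58 \left(-30 - \left(4 + \frac{1}{4} + 8\right)\right) \left(-92\right) = 58 \left(-30 - \frac{49}{4}\right) \left(-92\right) = 58 \left(- \frac{169}{4}\right) \left(-92\right) = \left(- \frac{4901}{2}\right) \left(-92\right) = 225446$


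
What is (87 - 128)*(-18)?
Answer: 738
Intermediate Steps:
(87 - 128)*(-18) = -41*(-18) = 738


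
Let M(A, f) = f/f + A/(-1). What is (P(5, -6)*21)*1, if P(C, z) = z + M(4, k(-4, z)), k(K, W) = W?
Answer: -189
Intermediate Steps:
M(A, f) = 1 - A (M(A, f) = 1 + A*(-1) = 1 - A)
P(C, z) = -3 + z (P(C, z) = z + (1 - 1*4) = z + (1 - 4) = z - 3 = -3 + z)
(P(5, -6)*21)*1 = ((-3 - 6)*21)*1 = -9*21*1 = -189*1 = -189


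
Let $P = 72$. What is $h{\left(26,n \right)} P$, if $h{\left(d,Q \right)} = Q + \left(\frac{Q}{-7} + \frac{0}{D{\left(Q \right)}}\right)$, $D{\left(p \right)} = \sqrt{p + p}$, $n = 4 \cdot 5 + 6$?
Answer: $\frac{11232}{7} \approx 1604.6$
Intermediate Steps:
$n = 26$ ($n = 20 + 6 = 26$)
$D{\left(p \right)} = \sqrt{2} \sqrt{p}$ ($D{\left(p \right)} = \sqrt{2 p} = \sqrt{2} \sqrt{p}$)
$h{\left(d,Q \right)} = \frac{6 Q}{7}$ ($h{\left(d,Q \right)} = Q + \left(\frac{Q}{-7} + \frac{0}{\sqrt{2} \sqrt{Q}}\right) = Q + \left(Q \left(- \frac{1}{7}\right) + 0 \frac{\sqrt{2}}{2 \sqrt{Q}}\right) = Q + \left(- \frac{Q}{7} + 0\right) = Q - \frac{Q}{7} = \frac{6 Q}{7}$)
$h{\left(26,n \right)} P = \frac{6}{7} \cdot 26 \cdot 72 = \frac{156}{7} \cdot 72 = \frac{11232}{7}$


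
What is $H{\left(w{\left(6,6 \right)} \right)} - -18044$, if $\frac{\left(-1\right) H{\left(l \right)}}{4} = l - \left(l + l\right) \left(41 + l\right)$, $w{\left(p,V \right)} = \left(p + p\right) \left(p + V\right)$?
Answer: $230588$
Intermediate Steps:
$w{\left(p,V \right)} = 2 p \left(V + p\right)$
$H{\left(l \right)} = - 4 l + 8 l \left(41 + l\right)$ ($H{\left(l \right)} = - 4 \left(l - \left(l + l\right) \left(41 + l\right)\right) = - 4 \left(l - 2 l \left(41 + l\right)\right) = - 4 l + 8 l \left(41 + l\right)$)
$H{\left(w{\left(6,6 \right)} \right)} - -18044 = 4 \cdot 2 \cdot 6 \left(6 + 6\right) \left(81 + 2 \cdot 2 \cdot 6 \left(6 + 6\right)\right) - -18044 = 4 \cdot 2 \cdot 6 \cdot 12 \left(81 + 2 \cdot 2 \cdot 6 \cdot 12\right) + 18044 = 4 \cdot 144 \left(81 + 2 \cdot 144\right) + 18044 = 4 \cdot 144 \left(81 + 288\right) + 18044 = 4 \cdot 144 \cdot 369 + 18044 = 212544 + 18044 = 230588$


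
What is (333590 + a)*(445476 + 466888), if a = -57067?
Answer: 252289630372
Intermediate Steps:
(333590 + a)*(445476 + 466888) = (333590 - 57067)*(445476 + 466888) = 276523*912364 = 252289630372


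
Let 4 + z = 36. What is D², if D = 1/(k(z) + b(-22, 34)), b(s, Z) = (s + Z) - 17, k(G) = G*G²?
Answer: 1/1073414169 ≈ 9.3161e-10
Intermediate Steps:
z = 32 (z = -4 + 36 = 32)
k(G) = G³
b(s, Z) = -17 + Z + s (b(s, Z) = (Z + s) - 17 = -17 + Z + s)
D = 1/32763 (D = 1/(32³ + (-17 + 34 - 22)) = 1/(32768 - 5) = 1/32763 ≈ 3.0522e-5)
D² = (1/32763)² = 1/1073414169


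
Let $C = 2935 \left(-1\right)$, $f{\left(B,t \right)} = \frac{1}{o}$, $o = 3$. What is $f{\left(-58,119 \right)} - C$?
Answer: $\frac{8806}{3} \approx 2935.3$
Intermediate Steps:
$f{\left(B,t \right)} = \frac{1}{3}$
$C = -2935$
$f{\left(-58,119 \right)} - C = \frac{1}{3} - -2935 = \frac{1}{3} + 2935 = \frac{8806}{3}$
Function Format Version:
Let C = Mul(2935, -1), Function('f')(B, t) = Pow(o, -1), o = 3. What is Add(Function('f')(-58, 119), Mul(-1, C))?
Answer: Rational(8806, 3) ≈ 2935.3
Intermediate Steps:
Function('f')(B, t) = Rational(1, 3) (Function('f')(B, t) = Pow(3, -1) = Rational(1, 3))
C = -2935
Add(Function('f')(-58, 119), Mul(-1, C)) = Add(Rational(1, 3), Mul(-1, -2935)) = Add(Rational(1, 3), 2935) = Rational(8806, 3)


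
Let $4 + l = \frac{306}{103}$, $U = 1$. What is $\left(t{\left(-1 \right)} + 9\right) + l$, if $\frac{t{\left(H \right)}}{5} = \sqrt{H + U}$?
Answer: $\frac{821}{103} \approx 7.9709$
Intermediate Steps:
$t{\left(H \right)} = 5 \sqrt{1 + H}$ ($t{\left(H \right)} = 5 \sqrt{H + 1} = 5 \sqrt{1 + H}$)
$l = - \frac{106}{103}$ ($l = -4 + \frac{306}{103} = - \frac{106}{103} \approx -1.0291$)
$\left(t{\left(-1 \right)} + 9\right) + l = \left(5 \sqrt{1 - 1} + 9\right) - \frac{106}{103} = \left(5 \sqrt{0} + 9\right) - \frac{106}{103} = \left(5 \cdot 0 + 9\right) - \frac{106}{103} = \left(0 + 9\right) - \frac{106}{103} = 9 - \frac{106}{103} = \frac{821}{103}$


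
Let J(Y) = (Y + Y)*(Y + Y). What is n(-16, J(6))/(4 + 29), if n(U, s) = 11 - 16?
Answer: -5/33 ≈ -0.15152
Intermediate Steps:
J(Y) = 4*Y² (J(Y) = (2*Y)*(2*Y) = 4*Y²)
n(U, s) = -5
n(-16, J(6))/(4 + 29) = -5/(4 + 29) = -5/33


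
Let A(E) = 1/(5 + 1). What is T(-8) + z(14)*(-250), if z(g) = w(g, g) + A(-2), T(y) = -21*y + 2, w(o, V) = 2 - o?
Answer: 9385/3 ≈ 3128.3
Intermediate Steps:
A(E) = ⅙ (A(E) = 1/6 = ⅙)
T(y) = 2 - 21*y
z(g) = 13/6 - g (z(g) = (2 - g) + ⅙ = 13/6 - g)
T(-8) + z(14)*(-250) = (2 - 21*(-8)) + (13/6 - 1*14)*(-250) = (2 + 168) + (13/6 - 14)*(-250) = 170 - 71/6*(-250) = 170 + 8875/3 = 9385/3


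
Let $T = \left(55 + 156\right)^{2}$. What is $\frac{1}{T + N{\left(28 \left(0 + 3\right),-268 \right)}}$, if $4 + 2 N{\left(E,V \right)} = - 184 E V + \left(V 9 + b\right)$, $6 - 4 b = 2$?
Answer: $\frac{2}{4228835} \approx 4.7294 \cdot 10^{-7}$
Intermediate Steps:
$b = 1$ ($b = \frac{3}{2} - \frac{1}{2} = 1$)
$T = 44521$ ($T = 211^{2} = 44521$)
$N{\left(E,V \right)} = - \frac{3}{2} + \frac{9 V}{2} - 92 E V$ ($N{\left(E,V \right)} = -2 + \frac{- 184 E V + \left(V 9 + 1\right)}{2} = -2 + \frac{- 184 E V + \left(9 V + 1\right)}{2} = -2 + \frac{- 184 E V + \left(1 + 9 V\right)}{2} = -2 + \frac{1 + 9 V - 184 E V}{2} = -2 + \left(\frac{1}{2} + \frac{9 V}{2} - 92 E V\right) = - \frac{3}{2} + \frac{9 V}{2} - 92 E V$)
$\frac{1}{T + N{\left(28 \left(0 + 3\right),-268 \right)}} = \frac{1}{44521 - \left(\frac{2415}{2} + 92 \cdot 28 \left(0 + 3\right) \left(-268\right)\right)} = \frac{1}{44521 - \left(\frac{2415}{2} + 92 \cdot 28 \cdot 3 \left(-268\right)\right)} = \frac{1}{44521 - \left(\frac{2415}{2} - 2071104\right)} = \frac{1}{44521 - - \frac{4139793}{2}} = \frac{1}{44521 + \frac{4139793}{2}} = \frac{1}{\frac{4228835}{2}} = \frac{2}{4228835}$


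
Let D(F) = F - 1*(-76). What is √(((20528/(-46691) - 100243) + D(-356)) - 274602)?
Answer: I*√817792020032973/46691 ≈ 612.47*I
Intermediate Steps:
D(F) = 76 + F (D(F) = F + 76 = 76 + F)
√(((20528/(-46691) - 100243) + D(-356)) - 274602) = √(((20528/(-46691) - 100243) + (76 - 356)) - 274602) = √(((20528*(-1/46691) - 100243) - 280) - 274602) = √(((-20528/46691 - 100243) - 280) - 274602) = √((-4680466441/46691 - 280) - 274602) = √(-4693539921/46691 - 274602) = √(-17514981903/46691) = I*√817792020032973/46691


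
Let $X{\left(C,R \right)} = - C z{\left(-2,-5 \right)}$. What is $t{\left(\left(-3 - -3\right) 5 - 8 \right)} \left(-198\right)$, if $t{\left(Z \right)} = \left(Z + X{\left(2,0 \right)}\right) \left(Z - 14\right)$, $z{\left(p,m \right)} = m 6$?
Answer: $226512$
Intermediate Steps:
$z{\left(p,m \right)} = 6 m$
$X{\left(C,R \right)} = 30 C$ ($X{\left(C,R \right)} = - C 6 \left(-5\right) = - C \left(-30\right) = 30 C$)
$t{\left(Z \right)} = \left(-14 + Z\right) \left(60 + Z\right)$ ($t{\left(Z \right)} = \left(Z + 30 \cdot 2\right) \left(Z - 14\right) = \left(Z + 60\right) \left(-14 + Z\right) = \left(60 + Z\right) \left(-14 + Z\right) = \left(-14 + Z\right) \left(60 + Z\right)$)
$t{\left(\left(-3 - -3\right) 5 - 8 \right)} \left(-198\right) = \left(-840 + \left(\left(-3 - -3\right) 5 - 8\right)^{2} + 46 \left(\left(-3 - -3\right) 5 - 8\right)\right) \left(-198\right) = \left(-840 + \left(\left(-3 + 3\right) 5 - 8\right)^{2} + 46 \left(\left(-3 + 3\right) 5 - 8\right)\right) \left(-198\right) = \left(-840 + \left(0 \cdot 5 - 8\right)^{2} + 46 \left(0 \cdot 5 - 8\right)\right) \left(-198\right) = \left(-840 + \left(0 - 8\right)^{2} + 46 \left(0 - 8\right)\right) \left(-198\right) = \left(-840 + \left(-8\right)^{2} + 46 \left(-8\right)\right) \left(-198\right) = \left(-840 + 64 - 368\right) \left(-198\right) = \left(-1144\right) \left(-198\right) = 226512$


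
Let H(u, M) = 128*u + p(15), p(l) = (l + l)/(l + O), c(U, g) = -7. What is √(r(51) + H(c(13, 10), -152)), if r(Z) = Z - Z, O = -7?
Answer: I*√3569/2 ≈ 29.871*I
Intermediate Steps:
p(l) = 2*l/(-7 + l) (p(l) = (l + l)/(l - 7) = (2*l)/(-7 + l) = 2*l/(-7 + l))
r(Z) = 0
H(u, M) = 15/4 + 128*u (H(u, M) = 128*u + 2*15/(-7 + 15) = 128*u + 2*15/8 = 128*u + 2*15*(⅛) = 128*u + 15/4 = 15/4 + 128*u)
√(r(51) + H(c(13, 10), -152)) = √(0 + (15/4 + 128*(-7))) = √(0 + (15/4 - 896)) = √(0 - 3569/4) = √(-3569/4) = I*√3569/2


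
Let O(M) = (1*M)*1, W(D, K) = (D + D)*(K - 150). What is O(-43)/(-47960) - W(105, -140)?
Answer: 2920764043/47960 ≈ 60900.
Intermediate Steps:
W(D, K) = 2*D*(-150 + K) (W(D, K) = (2*D)*(-150 + K) = 2*D*(-150 + K))
O(M) = M (O(M) = M*1 = M)
O(-43)/(-47960) - W(105, -140) = -43/(-47960) - 2*105*(-150 - 140) = -43*(-1/47960) - 2*105*(-290) = 43/47960 - 1*(-60900) = 43/47960 + 60900 = 2920764043/47960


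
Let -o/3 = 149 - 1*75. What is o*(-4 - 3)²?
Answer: -10878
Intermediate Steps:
o = -222 (o = -3*(149 - 1*75) = -3*(149 - 75) = -3*74 = -222)
o*(-4 - 3)² = -222*(-4 - 3)² = -222*(-7)² = -222*49 = -10878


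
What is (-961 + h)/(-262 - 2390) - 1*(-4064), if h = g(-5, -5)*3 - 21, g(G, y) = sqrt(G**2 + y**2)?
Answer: 5389355/1326 - 5*sqrt(2)/884 ≈ 4064.4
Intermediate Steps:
h = -21 + 15*sqrt(2) (h = sqrt((-5)**2 + (-5)**2)*3 - 21 = sqrt(25 + 25)*3 - 21 = sqrt(50)*3 - 21 = (5*sqrt(2))*3 - 21 = 15*sqrt(2) - 21 = -21 + 15*sqrt(2) ≈ 0.21320)
(-961 + h)/(-262 - 2390) - 1*(-4064) = (-961 + (-21 + 15*sqrt(2)))/(-262 - 2390) - 1*(-4064) = (-982 + 15*sqrt(2))/(-2652) + 4064 = (-982 + 15*sqrt(2))*(-1/2652) + 4064 = (491/1326 - 5*sqrt(2)/884) + 4064 = 5389355/1326 - 5*sqrt(2)/884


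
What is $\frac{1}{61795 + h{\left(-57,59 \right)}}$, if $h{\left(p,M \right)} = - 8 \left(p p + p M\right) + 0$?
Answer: $\frac{1}{62707} \approx 1.5947 \cdot 10^{-5}$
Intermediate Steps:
$h{\left(p,M \right)} = - 8 p^{2} - 8 M p$ ($h{\left(p,M \right)} = - 8 \left(p^{2} + M p\right) + 0 = \left(- 8 p^{2} - 8 M p\right) + 0 = - 8 p^{2} - 8 M p$)
$\frac{1}{61795 + h{\left(-57,59 \right)}} = \frac{1}{61795 - - 456 \left(59 - 57\right)} = \frac{1}{61795 - \left(-456\right) 2} = \frac{1}{61795 + 912} = \frac{1}{62707}$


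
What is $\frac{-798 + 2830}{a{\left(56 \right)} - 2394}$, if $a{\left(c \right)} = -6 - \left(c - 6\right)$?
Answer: $- \frac{1016}{1225} \approx -0.82939$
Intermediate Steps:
$a{\left(c \right)} = - c$ ($a{\left(c \right)} = -6 - \left(-6 + c\right) = - c$)
$\frac{-798 + 2830}{a{\left(56 \right)} - 2394} = \frac{-798 + 2830}{\left(-1\right) 56 - 2394} = \frac{2032}{-56 - 2394} = \frac{2032}{-2450} = 2032 \left(- \frac{1}{2450}\right) = - \frac{1016}{1225}$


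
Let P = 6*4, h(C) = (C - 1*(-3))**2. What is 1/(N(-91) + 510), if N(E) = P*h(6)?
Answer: 1/2454 ≈ 0.00040750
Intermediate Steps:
h(C) = (3 + C)**2 (h(C) = (C + 3)**2 = (3 + C)**2)
P = 24
N(E) = 1944 (N(E) = 24*(3 + 6)**2 = 24*9**2 = 24*81 = 1944)
1/(N(-91) + 510) = 1/(1944 + 510) = 1/2454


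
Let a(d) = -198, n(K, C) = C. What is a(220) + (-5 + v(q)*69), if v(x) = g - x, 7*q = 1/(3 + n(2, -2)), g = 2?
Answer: -524/7 ≈ -74.857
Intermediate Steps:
q = 1/7 (q = 1/(7*(3 - 2)) = (1/7)/1 = (1/7)*1 = 1/7 ≈ 0.14286)
v(x) = 2 - x
a(220) + (-5 + v(q)*69) = -198 + (-5 + (2 - 1*1/7)*69) = -198 + (-5 + (2 - 1/7)*69) = -198 + (-5 + (13/7)*69) = -198 + (-5 + 897/7) = -198 + 862/7 = -524/7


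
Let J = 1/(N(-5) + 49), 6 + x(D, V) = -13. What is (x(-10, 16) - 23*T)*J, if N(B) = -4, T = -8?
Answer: 11/3 ≈ 3.6667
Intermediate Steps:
x(D, V) = -19 (x(D, V) = -6 - 13 = -19)
J = 1/45 (J = 1/(-4 + 49) = 1/45 ≈ 0.022222)
(x(-10, 16) - 23*T)*J = (-19 - 23*(-8))*(1/45) = (-19 + 184)*(1/45) = 165*(1/45) = 11/3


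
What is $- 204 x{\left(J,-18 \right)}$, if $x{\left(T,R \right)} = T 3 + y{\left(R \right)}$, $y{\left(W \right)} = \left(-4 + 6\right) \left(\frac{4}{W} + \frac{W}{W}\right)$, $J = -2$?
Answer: $\frac{2720}{3} \approx 906.67$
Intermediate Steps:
$y{\left(W \right)} = 2 + \frac{8}{W}$ ($y{\left(W \right)} = 2 \left(\frac{4}{W} + 1\right) = 2 \left(1 + \frac{4}{W}\right) = 2 + \frac{8}{W}$)
$x{\left(T,R \right)} = 2 + 3 T + \frac{8}{R}$ ($x{\left(T,R \right)} = T 3 + \left(2 + \frac{8}{R}\right) = 3 T + \left(2 + \frac{8}{R}\right) = 2 + 3 T + \frac{8}{R}$)
$- 204 x{\left(J,-18 \right)} = - 204 \left(2 + 3 \left(-2\right) + \frac{8}{-18}\right) = - 204 \left(2 - 6 + 8 \left(- \frac{1}{18}\right)\right) = - 204 \left(2 - 6 - \frac{4}{9}\right) = \left(-204\right) \left(- \frac{40}{9}\right) = \frac{2720}{3}$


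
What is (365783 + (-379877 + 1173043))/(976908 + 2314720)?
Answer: 1158949/3291628 ≈ 0.35209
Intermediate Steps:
(365783 + (-379877 + 1173043))/(976908 + 2314720) = (365783 + 793166)/3291628 = 1158949*(1/3291628) = 1158949/3291628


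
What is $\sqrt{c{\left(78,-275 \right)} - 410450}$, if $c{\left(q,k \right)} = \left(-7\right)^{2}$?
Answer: $i \sqrt{410401} \approx 640.63 i$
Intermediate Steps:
$c{\left(q,k \right)} = 49$
$\sqrt{c{\left(78,-275 \right)} - 410450} = \sqrt{49 - 410450} = \sqrt{-410401} = i \sqrt{410401}$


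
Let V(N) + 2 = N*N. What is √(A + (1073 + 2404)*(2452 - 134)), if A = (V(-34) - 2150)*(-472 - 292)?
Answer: 3*√980070 ≈ 2970.0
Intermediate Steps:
V(N) = -2 + N² (V(N) = -2 + N*N = -2 + N²)
A = 760944 (A = ((-2 + (-34)²) - 2150)*(-472 - 292) = ((-2 + 1156) - 2150)*(-764) = (1154 - 2150)*(-764) = -996*(-764) = 760944)
√(A + (1073 + 2404)*(2452 - 134)) = √(760944 + (1073 + 2404)*(2452 - 134)) = √(760944 + 3477*2318) = √(760944 + 8059686) = √8820630 = 3*√980070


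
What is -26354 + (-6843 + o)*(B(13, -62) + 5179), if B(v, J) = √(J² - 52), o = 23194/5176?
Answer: -91726596725/2588 - 17698087*√237/647 ≈ -3.5864e+7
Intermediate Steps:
o = 11597/2588 (o = 23194*(1/5176) = 11597/2588 ≈ 4.4811)
B(v, J) = √(-52 + J²)
-26354 + (-6843 + o)*(B(13, -62) + 5179) = -26354 + (-6843 + 11597/2588)*(√(-52 + (-62)²) + 5179) = -26354 - 17698087*(√(-52 + 3844) + 5179)/2588 = -26354 - 17698087*(√3792 + 5179)/2588 = -26354 - 17698087*(4*√237 + 5179)/2588 = -26354 - 17698087*(5179 + 4*√237)/2588 = -26354 + (-91658392573/2588 - 17698087*√237/647) = -91726596725/2588 - 17698087*√237/647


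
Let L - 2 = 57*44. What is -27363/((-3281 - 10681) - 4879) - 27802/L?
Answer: -227568176/23645455 ≈ -9.6242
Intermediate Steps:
L = 2510 (L = 2 + 57*44 = 2 + 2508 = 2510)
-27363/((-3281 - 10681) - 4879) - 27802/L = -27363/((-3281 - 10681) - 4879) - 27802/2510 = -27363/(-13962 - 4879) - 27802*1/2510 = -27363/(-18841) - 13901/1255 = -27363*(-1/18841) - 13901/1255 = 27363/18841 - 13901/1255 = -227568176/23645455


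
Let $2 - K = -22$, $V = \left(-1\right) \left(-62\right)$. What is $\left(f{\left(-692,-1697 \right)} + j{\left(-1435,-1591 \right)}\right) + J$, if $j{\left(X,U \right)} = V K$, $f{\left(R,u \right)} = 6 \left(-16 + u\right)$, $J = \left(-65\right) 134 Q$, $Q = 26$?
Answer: $-235250$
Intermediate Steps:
$V = 62$
$K = 24$ ($K = 2 - -22 = 2 + 22 = 24$)
$J = -226460$ ($J = \left(-65\right) 134 \cdot 26 = \left(-8710\right) 26 = -226460$)
$f{\left(R,u \right)} = -96 + 6 u$
$j{\left(X,U \right)} = 1488$ ($j{\left(X,U \right)} = 62 \cdot 24 = 1488$)
$\left(f{\left(-692,-1697 \right)} + j{\left(-1435,-1591 \right)}\right) + J = \left(\left(-96 + 6 \left(-1697\right)\right) + 1488\right) - 226460 = \left(\left(-96 - 10182\right) + 1488\right) - 226460 = \left(-10278 + 1488\right) - 226460 = -8790 - 226460 = -235250$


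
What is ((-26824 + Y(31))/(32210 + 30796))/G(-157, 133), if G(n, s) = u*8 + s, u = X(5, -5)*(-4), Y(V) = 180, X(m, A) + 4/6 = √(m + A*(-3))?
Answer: -6168086/315544549 - 2557824*√5/315544549 ≈ -0.037673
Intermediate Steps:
X(m, A) = -⅔ + √(m - 3*A) (X(m, A) = -⅔ + √(m + A*(-3)) = -⅔ + √(m - 3*A))
u = 8/3 - 8*√5 (u = (-⅔ + √(5 - 3*(-5)))*(-4) = (-⅔ + √(5 + 15))*(-4) = (-⅔ + √20)*(-4) = (-⅔ + 2*√5)*(-4) = 8/3 - 8*√5 ≈ -15.222)
G(n, s) = 64/3 + s - 64*√5 (G(n, s) = (8/3 - 8*√5)*8 + s = (64/3 - 64*√5) + s = 64/3 + s - 64*√5)
((-26824 + Y(31))/(32210 + 30796))/G(-157, 133) = ((-26824 + 180)/(32210 + 30796))/(64/3 + 133 - 64*√5) = (-26644/63006)/(463/3 - 64*√5) = (-26644*1/63006)/(463/3 - 64*√5) = -13322/(31503*(463/3 - 64*√5))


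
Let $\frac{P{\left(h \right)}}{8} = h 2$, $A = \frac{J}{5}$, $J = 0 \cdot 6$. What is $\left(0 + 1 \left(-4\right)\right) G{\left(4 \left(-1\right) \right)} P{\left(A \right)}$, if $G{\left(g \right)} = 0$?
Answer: $0$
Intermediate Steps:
$J = 0$
$A = 0$ ($A = \frac{0}{5} = 0 \cdot \frac{1}{5} = 0$)
$P{\left(h \right)} = 16 h$ ($P{\left(h \right)} = 8 h 2 = 8 \cdot 2 h = 16 h$)
$\left(0 + 1 \left(-4\right)\right) G{\left(4 \left(-1\right) \right)} P{\left(A \right)} = \left(0 + 1 \left(-4\right)\right) 0 \cdot 16 \cdot 0 = \left(0 - 4\right) 0 \cdot 0 = \left(-4\right) 0 \cdot 0 = 0 \cdot 0 = 0$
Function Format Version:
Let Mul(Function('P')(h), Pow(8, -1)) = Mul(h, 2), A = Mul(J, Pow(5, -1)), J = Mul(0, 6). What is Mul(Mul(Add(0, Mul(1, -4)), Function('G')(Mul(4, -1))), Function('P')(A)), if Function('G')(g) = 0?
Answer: 0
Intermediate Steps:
J = 0
A = 0 (A = Mul(0, Pow(5, -1)) = Mul(0, Rational(1, 5)) = 0)
Function('P')(h) = Mul(16, h) (Function('P')(h) = Mul(8, Mul(h, 2)) = Mul(8, Mul(2, h)) = Mul(16, h))
Mul(Mul(Add(0, Mul(1, -4)), Function('G')(Mul(4, -1))), Function('P')(A)) = Mul(Mul(Add(0, Mul(1, -4)), 0), Mul(16, 0)) = Mul(Mul(Add(0, -4), 0), 0) = Mul(Mul(-4, 0), 0) = Mul(0, 0) = 0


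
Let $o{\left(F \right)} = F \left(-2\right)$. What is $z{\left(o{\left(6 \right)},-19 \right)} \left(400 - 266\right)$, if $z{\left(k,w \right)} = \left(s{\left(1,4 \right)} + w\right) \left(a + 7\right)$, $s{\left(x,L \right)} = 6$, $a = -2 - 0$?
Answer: $-8710$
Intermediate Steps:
$o{\left(F \right)} = - 2 F$
$a = -2$ ($a = -2 + 0 = -2$)
$z{\left(k,w \right)} = 30 + 5 w$ ($z{\left(k,w \right)} = \left(6 + w\right) \left(-2 + 7\right) = \left(6 + w\right) 5 = 30 + 5 w$)
$z{\left(o{\left(6 \right)},-19 \right)} \left(400 - 266\right) = \left(30 + 5 \left(-19\right)\right) \left(400 - 266\right) = \left(30 - 95\right) 134 = \left(-65\right) 134 = -8710$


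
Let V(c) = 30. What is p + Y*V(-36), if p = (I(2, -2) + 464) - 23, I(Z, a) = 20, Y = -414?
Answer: -11959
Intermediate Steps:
p = 461 (p = (20 + 464) - 23 = 484 - 23 = 461)
p + Y*V(-36) = 461 - 414*30 = 461 - 12420 = -11959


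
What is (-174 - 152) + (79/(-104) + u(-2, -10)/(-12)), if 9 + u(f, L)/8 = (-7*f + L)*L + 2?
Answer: -92173/312 ≈ -295.43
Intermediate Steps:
u(f, L) = -56 + 8*L*(L - 7*f) (u(f, L) = -72 + 8*((-7*f + L)*L + 2) = -72 + 8*((L - 7*f)*L + 2) = -72 + 8*(L*(L - 7*f) + 2) = -72 + 8*(2 + L*(L - 7*f)) = -72 + (16 + 8*L*(L - 7*f)) = -56 + 8*L*(L - 7*f))
(-174 - 152) + (79/(-104) + u(-2, -10)/(-12)) = (-174 - 152) + (79/(-104) + (-56 + 8*(-10)² - 56*(-10)*(-2))/(-12)) = -326 + (79*(-1/104) + (-56 + 8*100 - 1120)*(-1/12)) = -326 + (-79/104 + (-56 + 800 - 1120)*(-1/12)) = -326 + (-79/104 - 376*(-1/12)) = -326 + (-79/104 + 94/3) = -326 + 9539/312 = -92173/312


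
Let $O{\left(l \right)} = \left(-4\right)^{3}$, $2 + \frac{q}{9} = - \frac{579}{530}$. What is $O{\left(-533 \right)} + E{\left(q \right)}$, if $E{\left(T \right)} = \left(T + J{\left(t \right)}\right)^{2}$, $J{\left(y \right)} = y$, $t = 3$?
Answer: $\frac{155234321}{280900} \approx 552.63$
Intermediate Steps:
$q = - \frac{14751}{530}$ ($q = -18 + 9 \left(- \frac{579}{530}\right) = -18 - \frac{5211}{530} = - \frac{14751}{530} \approx -27.832$)
$O{\left(l \right)} = -64$
$E{\left(T \right)} = \left(3 + T\right)^{2}$ ($E{\left(T \right)} = \left(T + 3\right)^{2} = \left(3 + T\right)^{2}$)
$O{\left(-533 \right)} + E{\left(q \right)} = -64 + \left(3 - \frac{14751}{530}\right)^{2} = -64 + \left(- \frac{13161}{530}\right)^{2} = -64 + \frac{173211921}{280900} = \frac{155234321}{280900}$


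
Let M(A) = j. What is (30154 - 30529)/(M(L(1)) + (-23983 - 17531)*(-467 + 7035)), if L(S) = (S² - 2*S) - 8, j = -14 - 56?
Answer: 375/272664022 ≈ 1.3753e-6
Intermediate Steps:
j = -70
L(S) = -8 + S² - 2*S
M(A) = -70
(30154 - 30529)/(M(L(1)) + (-23983 - 17531)*(-467 + 7035)) = (30154 - 30529)/(-70 + (-23983 - 17531)*(-467 + 7035)) = -375/(-70 - 41514*6568) = -375/(-70 - 272663952) = -375/(-272664022) = -375*(-1/272664022) = 375/272664022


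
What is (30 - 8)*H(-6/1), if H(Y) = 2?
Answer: 44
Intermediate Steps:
(30 - 8)*H(-6/1) = (30 - 8)*2 = 22*2 = 44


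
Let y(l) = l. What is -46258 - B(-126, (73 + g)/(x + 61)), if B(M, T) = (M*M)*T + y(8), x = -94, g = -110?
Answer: -704730/11 ≈ -64066.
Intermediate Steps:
B(M, T) = 8 + T*M² (B(M, T) = (M*M)*T + 8 = M²*T + 8 = T*M² + 8 = 8 + T*M²)
-46258 - B(-126, (73 + g)/(x + 61)) = -46258 - (8 + ((73 - 110)/(-94 + 61))*(-126)²) = -46258 - (8 - 37/(-33)*15876) = -46258 - (8 - 37*(-1/33)*15876) = -46258 - (8 + (37/33)*15876) = -46258 - (8 + 195804/11) = -46258 - 1*195892/11 = -46258 - 195892/11 = -704730/11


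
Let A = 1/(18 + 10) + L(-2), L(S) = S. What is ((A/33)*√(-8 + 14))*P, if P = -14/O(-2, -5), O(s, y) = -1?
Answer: -5*√6/6 ≈ -2.0412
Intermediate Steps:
A = -55/28 (A = 1/(18 + 10) - 2 = 1/28 - 2 = -55/28 ≈ -1.9643)
P = 14 (P = -14/(-1) = -14*(-1) = 14)
((A/33)*√(-8 + 14))*P = ((-55/28/33)*√(-8 + 14))*14 = ((-55/28*1/33)*√6)*14 = -5*√6/84*14 = -5*√6/6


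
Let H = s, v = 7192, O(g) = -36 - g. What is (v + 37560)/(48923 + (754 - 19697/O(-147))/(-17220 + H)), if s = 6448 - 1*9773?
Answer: 12757089030/13946074111 ≈ 0.91474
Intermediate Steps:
s = -3325 (s = 6448 - 9773 = -3325)
H = -3325
(v + 37560)/(48923 + (754 - 19697/O(-147))/(-17220 + H)) = (7192 + 37560)/(48923 + (754 - 19697/(-36 - 1*(-147)))/(-17220 - 3325)) = 44752/(48923 + (754 - 19697/(-36 + 147))/(-20545)) = 44752/(48923 + (754 - 19697/111)*(-1/20545)) = 44752/(48923 + (63997/111)*(-1/20545)) = 44752/(48923 - 63997/2280495) = 44752/(111568592888/2280495) = 44752*(2280495/111568592888) = 12757089030/13946074111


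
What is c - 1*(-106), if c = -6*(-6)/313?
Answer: 33214/313 ≈ 106.11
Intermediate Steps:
c = 36/313 (c = 36*(1/313) = 36/313 ≈ 0.11502)
c - 1*(-106) = 36/313 - 1*(-106) = 36/313 + 106 = 33214/313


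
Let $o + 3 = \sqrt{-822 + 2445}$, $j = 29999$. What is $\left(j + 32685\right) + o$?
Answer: $62681 + \sqrt{1623} \approx 62721.0$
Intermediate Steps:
$o = -3 + \sqrt{1623}$ ($o = -3 + \sqrt{-822 + 2445} = -3 + \sqrt{1623} \approx 37.286$)
$\left(j + 32685\right) + o = \left(29999 + 32685\right) - \left(3 - \sqrt{1623}\right) = 62684 - \left(3 - \sqrt{1623}\right) = 62681 + \sqrt{1623}$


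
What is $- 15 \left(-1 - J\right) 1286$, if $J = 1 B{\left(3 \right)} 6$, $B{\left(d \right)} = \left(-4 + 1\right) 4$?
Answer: $-1369590$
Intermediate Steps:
$B{\left(d \right)} = -12$ ($B{\left(d \right)} = \left(-3\right) 4 = -12$)
$J = -72$ ($J = 1 \left(-12\right) 6 = \left(-12\right) 6 = -72$)
$- 15 \left(-1 - J\right) 1286 = - 15 \left(-1 - -72\right) 1286 = - 15 \left(-1 + 72\right) 1286 = \left(-15\right) 71 \cdot 1286 = \left(-1065\right) 1286 = -1369590$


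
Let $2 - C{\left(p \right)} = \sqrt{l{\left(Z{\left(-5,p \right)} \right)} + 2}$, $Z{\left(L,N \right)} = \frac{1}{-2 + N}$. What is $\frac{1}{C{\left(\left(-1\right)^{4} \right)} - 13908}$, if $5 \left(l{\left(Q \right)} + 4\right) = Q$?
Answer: $- \frac{69530}{966884191} + \frac{i \sqrt{55}}{966884191} \approx -7.1911 \cdot 10^{-5} + 7.6702 \cdot 10^{-9} i$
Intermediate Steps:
$l{\left(Q \right)} = -4 + \frac{Q}{5}$
$C{\left(p \right)} = 2 - \sqrt{-2 + \frac{1}{5 \left(-2 + p\right)}}$ ($C{\left(p \right)} = 2 - \sqrt{\left(-4 + \frac{1}{5 \left(-2 + p\right)}\right) + 2} = 2 - \sqrt{-2 + \frac{1}{5 \left(-2 + p\right)}}$)
$\frac{1}{C{\left(\left(-1\right)^{4} \right)} - 13908} = \frac{1}{\left(2 - \sqrt{-2 + \frac{1}{5 \left(-2 + \left(-1\right)^{4}\right)}}\right) - 13908} = \frac{1}{\left(2 - \sqrt{-2 + \frac{1}{5 \left(-2 + 1\right)}}\right) - 13908} = \frac{1}{\left(2 - \sqrt{-2 + \frac{1}{5 \left(-1\right)}}\right) - 13908} = \frac{1}{\left(2 - \sqrt{-2 + \frac{1}{5} \left(-1\right)}\right) - 13908} = \frac{1}{\left(2 - \sqrt{-2 - \frac{1}{5}}\right) - 13908} = \frac{1}{\left(2 - \sqrt{- \frac{11}{5}}\right) - 13908} = \frac{1}{\left(2 - \frac{i \sqrt{55}}{5}\right) - 13908} = \frac{1}{-13906 - \frac{i \sqrt{55}}{5}}$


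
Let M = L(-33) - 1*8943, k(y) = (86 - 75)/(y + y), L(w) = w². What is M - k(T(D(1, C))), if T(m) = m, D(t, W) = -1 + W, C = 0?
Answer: -15697/2 ≈ -7848.5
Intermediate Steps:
k(y) = 11/(2*y) (k(y) = 11/((2*y)) = 11*(1/(2*y)) = 11/(2*y))
M = -7854 (M = (-33)² - 1*8943 = 1089 - 8943 = -7854)
M - k(T(D(1, C))) = -7854 - 11/(2*(-1 + 0)) = -7854 - 11/(2*(-1)) = -7854 - 11*(-1)/2 = -7854 - 1*(-11/2) = -7854 + 11/2 = -15697/2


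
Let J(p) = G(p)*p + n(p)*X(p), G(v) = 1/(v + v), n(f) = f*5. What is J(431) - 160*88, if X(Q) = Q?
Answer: 1829451/2 ≈ 9.1473e+5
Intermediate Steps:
n(f) = 5*f
G(v) = 1/(2*v)
J(p) = ½ + 5*p² (J(p) = (1/(2*p))*p + (5*p)*p = ½ + 5*p²)
J(431) - 160*88 = (½ + 5*431²) - 160*88 = (½ + 5*185761) - 14080 = (½ + 928805) - 14080 = 1857611/2 - 14080 = 1829451/2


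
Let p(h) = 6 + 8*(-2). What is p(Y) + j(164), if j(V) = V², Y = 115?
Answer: 26886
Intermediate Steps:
p(h) = -10 (p(h) = 6 - 16 = -10)
p(Y) + j(164) = -10 + 164² = -10 + 26896 = 26886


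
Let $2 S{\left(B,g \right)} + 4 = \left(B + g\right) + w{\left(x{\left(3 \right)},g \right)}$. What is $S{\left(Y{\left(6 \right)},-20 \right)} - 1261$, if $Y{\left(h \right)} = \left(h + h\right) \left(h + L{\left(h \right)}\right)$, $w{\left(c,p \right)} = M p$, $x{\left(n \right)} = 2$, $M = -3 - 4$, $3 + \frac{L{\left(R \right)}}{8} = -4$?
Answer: $-1503$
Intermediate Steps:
$L{\left(R \right)} = -56$ ($L{\left(R \right)} = -24 + 8 \left(-4\right) = -24 - 32 = -56$)
$M = -7$ ($M = -3 - 4 = -7$)
$w{\left(c,p \right)} = - 7 p$
$Y{\left(h \right)} = 2 h \left(-56 + h\right)$ ($Y{\left(h \right)} = \left(h + h\right) \left(h - 56\right) = 2 h \left(-56 + h\right)$)
$S{\left(B,g \right)} = -2 + \frac{B}{2} - 3 g$ ($S{\left(B,g \right)} = -2 + \frac{\left(B + g\right) - 7 g}{2} = -2 + \frac{B - 6 g}{2} = -2 + \left(\frac{B}{2} - 3 g\right) = -2 + \frac{B}{2} - 3 g$)
$S{\left(Y{\left(6 \right)},-20 \right)} - 1261 = \left(-2 + \frac{2 \cdot 6 \left(-56 + 6\right)}{2} - -60\right) - 1261 = \left(-2 + \frac{2 \cdot 6 \left(-50\right)}{2} + 60\right) - 1261 = \left(-2 + \frac{1}{2} \left(-600\right) + 60\right) - 1261 = \left(-2 - 300 + 60\right) - 1261 = -242 - 1261 = -1503$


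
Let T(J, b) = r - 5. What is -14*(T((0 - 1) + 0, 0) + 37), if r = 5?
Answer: -518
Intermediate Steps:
T(J, b) = 0 (T(J, b) = 5 - 5 = 0)
-14*(T((0 - 1) + 0, 0) + 37) = -14*(0 + 37) = -14*37 = -518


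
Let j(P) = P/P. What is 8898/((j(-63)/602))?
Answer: 5356596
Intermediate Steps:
j(P) = 1
8898/((j(-63)/602)) = 8898/((1/602)) = 8898/((1*(1/602))) = 8898/(1/602) = 8898*602 = 5356596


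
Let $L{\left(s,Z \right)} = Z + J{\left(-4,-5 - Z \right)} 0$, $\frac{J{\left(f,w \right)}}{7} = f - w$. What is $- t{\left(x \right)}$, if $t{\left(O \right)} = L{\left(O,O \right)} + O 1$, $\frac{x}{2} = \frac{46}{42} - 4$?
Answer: $\frac{244}{21} \approx 11.619$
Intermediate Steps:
$J{\left(f,w \right)} = - 7 w + 7 f$ ($J{\left(f,w \right)} = 7 \left(f - w\right) = - 7 w + 7 f$)
$L{\left(s,Z \right)} = Z$ ($L{\left(s,Z \right)} = Z + \left(- 7 \left(-5 - Z\right) + 7 \left(-4\right)\right) 0 = Z + \left(\left(35 + 7 Z\right) - 28\right) 0 = Z + \left(7 + 7 Z\right) 0 = Z + 0 = Z$)
$x = - \frac{122}{21}$ ($x = 2 \left(\frac{46}{42} - 4\right) = 2 \left(46 \cdot \frac{1}{42} - 4\right) = 2 \left(\frac{23}{21} - 4\right) = 2 \left(- \frac{61}{21}\right) = - \frac{122}{21} \approx -5.8095$)
$t{\left(O \right)} = 2 O$ ($t{\left(O \right)} = O + O 1 = O + O = 2 O$)
$- t{\left(x \right)} = - \frac{2 \left(-122\right)}{21} = \left(-1\right) \left(- \frac{244}{21}\right) = \frac{244}{21}$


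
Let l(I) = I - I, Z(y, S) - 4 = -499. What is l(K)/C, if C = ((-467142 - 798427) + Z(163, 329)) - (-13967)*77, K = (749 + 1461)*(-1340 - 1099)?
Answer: 0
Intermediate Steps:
Z(y, S) = -495 (Z(y, S) = 4 - 499 = -495)
K = -5390190 (K = 2210*(-2439) = -5390190)
l(I) = 0
C = -190605 (C = ((-467142 - 798427) - 495) - (-13967)*77 = (-1265569 - 495) - 1*(-1075459) = -1266064 + 1075459 = -190605)
l(K)/C = 0/(-190605) = 0*(-1/190605) = 0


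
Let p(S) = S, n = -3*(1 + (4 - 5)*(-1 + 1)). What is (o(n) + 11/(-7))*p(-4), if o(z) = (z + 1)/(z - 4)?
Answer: 36/7 ≈ 5.1429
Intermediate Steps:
n = -3 (n = -3*(1 - 1*0) = -3*(1 + 0) = -3*1 = -3)
o(z) = (1 + z)/(-4 + z)
(o(n) + 11/(-7))*p(-4) = ((1 - 3)/(-4 - 3) + 11/(-7))*(-4) = (-2/(-7) + 11*(-⅐))*(-4) = (-⅐*(-2) - 11/7)*(-4) = (2/7 - 11/7)*(-4) = -9/7*(-4) = 36/7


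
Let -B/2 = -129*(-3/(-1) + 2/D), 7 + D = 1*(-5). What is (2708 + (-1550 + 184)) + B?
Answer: 2073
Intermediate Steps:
D = -12 (D = -7 + 1*(-5) = -7 - 5 = -12)
B = 731 (B = -(-258)*(-3/(-1) + 2/(-12)) = -(-258)*(-3*(-1) + 2*(-1/12)) = -(-258)*(3 - ⅙) = -(-258)*17/6 = -2*(-731/2) = 731)
(2708 + (-1550 + 184)) + B = (2708 + (-1550 + 184)) + 731 = (2708 - 1366) + 731 = 1342 + 731 = 2073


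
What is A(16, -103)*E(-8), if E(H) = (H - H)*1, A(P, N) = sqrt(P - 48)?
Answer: 0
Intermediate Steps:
A(P, N) = sqrt(-48 + P)
E(H) = 0 (E(H) = 0*1 = 0)
A(16, -103)*E(-8) = sqrt(-48 + 16)*0 = sqrt(-32)*0 = (4*I*sqrt(2))*0 = 0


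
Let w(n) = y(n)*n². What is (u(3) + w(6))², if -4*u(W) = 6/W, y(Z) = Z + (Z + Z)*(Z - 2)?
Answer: 15108769/4 ≈ 3.7772e+6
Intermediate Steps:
y(Z) = Z + 2*Z*(-2 + Z) (y(Z) = Z + (2*Z)*(-2 + Z) = Z + 2*Z*(-2 + Z))
w(n) = n³*(-3 + 2*n) (w(n) = (n*(-3 + 2*n))*n² = n³*(-3 + 2*n))
u(W) = -3/(2*W)
(u(3) + w(6))² = (-3/2/3 + 6³*(-3 + 2*6))² = (-3/2*⅓ + 216*(-3 + 12))² = (-½ + 216*9)² = (-½ + 1944)² = (3887/2)² = 15108769/4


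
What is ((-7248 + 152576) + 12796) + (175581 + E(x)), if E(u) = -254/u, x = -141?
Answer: 47052659/141 ≈ 3.3371e+5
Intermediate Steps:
((-7248 + 152576) + 12796) + (175581 + E(x)) = ((-7248 + 152576) + 12796) + (175581 - 254/(-141)) = (145328 + 12796) + (175581 - 254*(-1/141)) = 158124 + (175581 + 254/141) = 158124 + 24757175/141 = 47052659/141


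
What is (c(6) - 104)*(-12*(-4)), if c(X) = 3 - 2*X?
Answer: -5424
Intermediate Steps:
(c(6) - 104)*(-12*(-4)) = ((3 - 2*6) - 104)*(-12*(-4)) = ((3 - 12) - 104)*48 = (-9 - 104)*48 = -113*48 = -5424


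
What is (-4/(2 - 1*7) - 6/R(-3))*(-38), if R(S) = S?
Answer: -532/5 ≈ -106.40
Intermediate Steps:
(-4/(2 - 1*7) - 6/R(-3))*(-38) = (-4/(2 - 1*7) - 6/(-3))*(-38) = (-4/(2 - 7) - 6*(-1/3))*(-38) = (-4/(-5) + 2)*(-38) = (-4*(-1/5) + 2)*(-38) = (4/5 + 2)*(-38) = (14/5)*(-38) = -532/5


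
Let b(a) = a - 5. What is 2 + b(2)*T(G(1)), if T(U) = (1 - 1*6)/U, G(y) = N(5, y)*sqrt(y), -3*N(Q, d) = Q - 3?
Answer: -41/2 ≈ -20.500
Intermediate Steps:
N(Q, d) = 1 - Q/3 (N(Q, d) = -(Q - 3)/3 = -(-3 + Q)/3 = 1 - Q/3)
b(a) = -5 + a
G(y) = -2*sqrt(y)/3 (G(y) = (1 - 1/3*5)*sqrt(y) = (1 - 5/3)*sqrt(y) = -2*sqrt(y)/3)
T(U) = -5/U (T(U) = (1 - 6)/U = -5/U)
2 + b(2)*T(G(1)) = 2 + (-5 + 2)*(-5/((-2*sqrt(1)/3))) = 2 - (-15)/((-2/3*1)) = 2 - (-15)/(-2/3) = 2 - (-15)*(-3)/2 = 2 - 3*15/2 = 2 - 45/2 = -41/2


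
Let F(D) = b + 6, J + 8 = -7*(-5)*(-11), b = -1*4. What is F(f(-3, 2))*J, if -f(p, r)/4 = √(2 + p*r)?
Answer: -786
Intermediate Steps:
f(p, r) = -4*√(2 + p*r)
b = -4
J = -393 (J = -8 - 7*(-5)*(-11) = -8 + 35*(-11) = -8 - 385 = -393)
F(D) = 2 (F(D) = -4 + 6 = 2)
F(f(-3, 2))*J = 2*(-393) = -786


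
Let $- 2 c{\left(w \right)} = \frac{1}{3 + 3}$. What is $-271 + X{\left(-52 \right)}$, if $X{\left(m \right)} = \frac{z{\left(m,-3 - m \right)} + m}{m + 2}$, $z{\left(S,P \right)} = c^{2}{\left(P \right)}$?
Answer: $- \frac{1943713}{7200} \approx -269.96$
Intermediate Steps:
$c{\left(w \right)} = - \frac{1}{12}$ ($c{\left(w \right)} = - \frac{1}{2 \left(3 + 3\right)} = - \frac{1}{2 \cdot 6} = \left(- \frac{1}{2}\right) \frac{1}{6} = - \frac{1}{12}$)
$z{\left(S,P \right)} = \frac{1}{144}$ ($z{\left(S,P \right)} = \left(- \frac{1}{12}\right)^{2} = \frac{1}{144}$)
$X{\left(m \right)} = \frac{\frac{1}{144} + m}{2 + m}$ ($X{\left(m \right)} = \frac{\frac{1}{144} + m}{m + 2} = \frac{\frac{1}{144} + m}{2 + m}$)
$-271 + X{\left(-52 \right)} = -271 + \frac{\frac{1}{144} - 52}{2 - 52} = -271 + \frac{1}{-50} \left(- \frac{7487}{144}\right) = -271 - - \frac{7487}{7200} = -271 + \frac{7487}{7200} = - \frac{1943713}{7200}$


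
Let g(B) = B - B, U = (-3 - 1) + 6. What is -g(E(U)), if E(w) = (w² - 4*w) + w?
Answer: 0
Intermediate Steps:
U = 2 (U = -4 + 6 = 2)
E(w) = w² - 3*w
g(B) = 0
-g(E(U)) = -1*0 = 0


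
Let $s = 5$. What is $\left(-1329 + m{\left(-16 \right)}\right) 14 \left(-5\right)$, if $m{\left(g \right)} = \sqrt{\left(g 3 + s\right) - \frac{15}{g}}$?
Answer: $93030 - \frac{35 i \sqrt{673}}{2} \approx 93030.0 - 453.99 i$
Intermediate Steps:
$m{\left(g \right)} = \sqrt{5 - \frac{15}{g} + 3 g}$ ($m{\left(g \right)} = \sqrt{\left(g 3 + 5\right) - \frac{15}{g}} = \sqrt{\left(3 g + 5\right) - \frac{15}{g}} = \sqrt{\left(5 + 3 g\right) - \frac{15}{g}} = \sqrt{5 - \frac{15}{g} + 3 g}$)
$\left(-1329 + m{\left(-16 \right)}\right) 14 \left(-5\right) = \left(-1329 + \sqrt{5 - \frac{15}{-16} + 3 \left(-16\right)}\right) 14 \left(-5\right) = \left(-1329 + \sqrt{5 - - \frac{15}{16} - 48}\right) \left(-70\right) = \left(-1329 + \sqrt{5 + \frac{15}{16} - 48}\right) \left(-70\right) = \left(-1329 + \sqrt{- \frac{673}{16}}\right) \left(-70\right) = \left(-1329 + \frac{i \sqrt{673}}{4}\right) \left(-70\right) = 93030 - \frac{35 i \sqrt{673}}{2}$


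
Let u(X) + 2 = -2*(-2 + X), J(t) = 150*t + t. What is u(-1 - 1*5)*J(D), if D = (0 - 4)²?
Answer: 33824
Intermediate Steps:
D = 16 (D = (-4)² = 16)
J(t) = 151*t
u(X) = 2 - 2*X (u(X) = -2 - 2*(-2 + X) = -2 + (4 - 2*X) = 2 - 2*X)
u(-1 - 1*5)*J(D) = (2 - 2*(-1 - 1*5))*(151*16) = (2 - 2*(-1 - 5))*2416 = (2 - 2*(-6))*2416 = (2 + 12)*2416 = 14*2416 = 33824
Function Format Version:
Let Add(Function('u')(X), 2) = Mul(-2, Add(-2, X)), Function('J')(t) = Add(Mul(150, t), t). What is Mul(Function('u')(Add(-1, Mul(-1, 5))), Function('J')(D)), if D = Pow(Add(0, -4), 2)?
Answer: 33824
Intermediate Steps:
D = 16 (D = Pow(-4, 2) = 16)
Function('J')(t) = Mul(151, t)
Function('u')(X) = Add(2, Mul(-2, X)) (Function('u')(X) = Add(-2, Mul(-2, Add(-2, X))) = Add(-2, Add(4, Mul(-2, X))) = Add(2, Mul(-2, X)))
Mul(Function('u')(Add(-1, Mul(-1, 5))), Function('J')(D)) = Mul(Add(2, Mul(-2, Add(-1, Mul(-1, 5)))), Mul(151, 16)) = Mul(Add(2, Mul(-2, Add(-1, -5))), 2416) = Mul(Add(2, Mul(-2, -6)), 2416) = Mul(Add(2, 12), 2416) = Mul(14, 2416) = 33824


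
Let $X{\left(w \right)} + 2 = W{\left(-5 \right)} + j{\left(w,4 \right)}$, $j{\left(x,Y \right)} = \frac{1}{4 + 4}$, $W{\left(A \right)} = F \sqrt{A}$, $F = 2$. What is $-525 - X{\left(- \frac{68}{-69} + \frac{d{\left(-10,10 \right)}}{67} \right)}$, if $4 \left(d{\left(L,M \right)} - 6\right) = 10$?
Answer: $- \frac{4185}{8} - 2 i \sqrt{5} \approx -523.13 - 4.4721 i$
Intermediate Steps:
$d{\left(L,M \right)} = \frac{17}{2}$ ($d{\left(L,M \right)} = 6 + \frac{1}{4} \cdot 10 = 6 + \frac{5}{2} = \frac{17}{2}$)
$W{\left(A \right)} = 2 \sqrt{A}$
$j{\left(x,Y \right)} = \frac{1}{8}$
$X{\left(w \right)} = - \frac{15}{8} + 2 i \sqrt{5}$ ($X{\left(w \right)} = -2 + \left(2 \sqrt{-5} + \frac{1}{8}\right) = -2 + \left(2 i \sqrt{5} + \frac{1}{8}\right) = -2 + \left(\frac{1}{8} + 2 i \sqrt{5}\right) = - \frac{15}{8} + 2 i \sqrt{5}$)
$-525 - X{\left(- \frac{68}{-69} + \frac{d{\left(-10,10 \right)}}{67} \right)} = -525 - \left(- \frac{15}{8} + 2 i \sqrt{5}\right) = -525 + \left(\frac{15}{8} - 2 i \sqrt{5}\right) = - \frac{4185}{8} - 2 i \sqrt{5}$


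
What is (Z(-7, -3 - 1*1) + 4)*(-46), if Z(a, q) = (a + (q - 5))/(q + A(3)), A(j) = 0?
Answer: -368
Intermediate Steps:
Z(a, q) = (-5 + a + q)/q (Z(a, q) = (a + (q - 5))/(q + 0) = (a + (-5 + q))/q = (-5 + a + q)/q)
(Z(-7, -3 - 1*1) + 4)*(-46) = ((-5 - 7 + (-3 - 1*1))/(-3 - 1*1) + 4)*(-46) = ((-5 - 7 + (-3 - 1))/(-3 - 1) + 4)*(-46) = ((-5 - 7 - 4)/(-4) + 4)*(-46) = (-¼*(-16) + 4)*(-46) = (4 + 4)*(-46) = 8*(-46) = -368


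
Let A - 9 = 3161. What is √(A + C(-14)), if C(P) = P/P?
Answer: √3171 ≈ 56.312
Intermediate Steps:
A = 3170 (A = 9 + 3161 = 3170)
C(P) = 1
√(A + C(-14)) = √(3170 + 1) = √3171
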